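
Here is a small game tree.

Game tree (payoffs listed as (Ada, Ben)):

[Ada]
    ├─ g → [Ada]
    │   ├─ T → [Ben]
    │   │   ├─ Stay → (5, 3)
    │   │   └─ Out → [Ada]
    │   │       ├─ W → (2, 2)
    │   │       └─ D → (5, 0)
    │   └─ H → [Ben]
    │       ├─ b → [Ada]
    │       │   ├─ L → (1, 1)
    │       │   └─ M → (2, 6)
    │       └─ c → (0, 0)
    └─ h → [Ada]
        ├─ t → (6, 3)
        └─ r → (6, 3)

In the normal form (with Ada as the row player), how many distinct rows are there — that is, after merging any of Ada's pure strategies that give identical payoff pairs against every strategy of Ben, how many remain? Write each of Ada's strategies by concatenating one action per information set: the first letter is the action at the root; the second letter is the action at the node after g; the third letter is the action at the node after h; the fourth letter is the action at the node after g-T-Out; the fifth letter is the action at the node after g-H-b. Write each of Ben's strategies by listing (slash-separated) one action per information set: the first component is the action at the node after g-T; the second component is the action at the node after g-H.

5

Ada has 32 pure strategies: gTtWL, gTtWM, gTtDL, gTtDM, gTrWL, gTrWM, gTrDL, gTrDM, gHtWL, gHtWM, gHtDL, gHtDM, gHrWL, gHrWM, gHrDL, gHrDM, hTtWL, hTtWM, hTtDL, hTtDM, hTrWL, hTrWM, hTrDL, hTrDM, hHtWL, hHtWM, hHtDL, hHtDM, hHrWL, hHrWM, hHrDL, hHrDM. Columns: Stay/b, Stay/c, Out/b, Out/c.
{gTtWL, gTtWM, gTrWL, gTrWM} → row (5,3) (5,3) (2,2) (2,2)
{gTtDL, gTtDM, gTrDL, gTrDM} → row (5,3) (5,3) (5,0) (5,0)
{gHtWL, gHtDL, gHrWL, gHrDL} → row (1,1) (0,0) (1,1) (0,0)
{gHtWM, gHtDM, gHrWM, gHrDM} → row (2,6) (0,0) (2,6) (0,0)
{hTtWL, hTtWM, hTtDL, hTtDM, hTrWL, hTrWM, hTrDL, hTrDM, hHtWL, hHtWM, hHtDL, hHtDM, hHrWL, hHrWM, hHrDL, hHrDM} → row (6,3) (6,3) (6,3) (6,3)
That's 5 distinct rows out of 32 strategies.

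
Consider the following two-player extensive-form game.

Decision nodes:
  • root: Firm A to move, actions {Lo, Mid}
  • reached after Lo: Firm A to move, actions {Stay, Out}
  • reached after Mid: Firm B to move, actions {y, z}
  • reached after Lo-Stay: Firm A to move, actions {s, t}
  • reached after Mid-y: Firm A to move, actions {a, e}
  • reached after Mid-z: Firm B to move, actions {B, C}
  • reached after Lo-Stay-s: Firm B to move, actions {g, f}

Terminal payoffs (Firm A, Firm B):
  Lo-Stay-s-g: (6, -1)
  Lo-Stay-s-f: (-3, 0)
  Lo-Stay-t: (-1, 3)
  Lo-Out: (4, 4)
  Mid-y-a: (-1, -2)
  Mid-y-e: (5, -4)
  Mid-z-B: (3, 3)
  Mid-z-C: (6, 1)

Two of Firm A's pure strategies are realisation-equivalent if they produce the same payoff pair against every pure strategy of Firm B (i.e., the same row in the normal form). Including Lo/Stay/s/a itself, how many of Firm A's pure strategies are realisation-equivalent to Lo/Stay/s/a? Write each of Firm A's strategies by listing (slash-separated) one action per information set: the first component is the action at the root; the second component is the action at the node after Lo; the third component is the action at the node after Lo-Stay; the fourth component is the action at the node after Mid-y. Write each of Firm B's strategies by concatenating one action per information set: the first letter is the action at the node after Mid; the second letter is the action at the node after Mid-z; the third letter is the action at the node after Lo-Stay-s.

2

Row for Lo/Stay/s/a (columns yBg, yBf, yCg, yCf, zBg, zBf, zCg, zCf): (6,-1) (-3,0) (6,-1) (-3,0) (6,-1) (-3,0) (6,-1) (-3,0).
Under Lo/Stay/s/a, Firm A's choice at the node after Mid-y can never be reached regardless of what Firm B does, so varying those choices leaves every outcome unchanged.
Holding the reachable choices fixed and varying the unreachable one freely already gives 2 equivalent strategies.
No other strategy reproduces this row, so those 2 are the full class: Lo/Stay/s/a, Lo/Stay/s/e.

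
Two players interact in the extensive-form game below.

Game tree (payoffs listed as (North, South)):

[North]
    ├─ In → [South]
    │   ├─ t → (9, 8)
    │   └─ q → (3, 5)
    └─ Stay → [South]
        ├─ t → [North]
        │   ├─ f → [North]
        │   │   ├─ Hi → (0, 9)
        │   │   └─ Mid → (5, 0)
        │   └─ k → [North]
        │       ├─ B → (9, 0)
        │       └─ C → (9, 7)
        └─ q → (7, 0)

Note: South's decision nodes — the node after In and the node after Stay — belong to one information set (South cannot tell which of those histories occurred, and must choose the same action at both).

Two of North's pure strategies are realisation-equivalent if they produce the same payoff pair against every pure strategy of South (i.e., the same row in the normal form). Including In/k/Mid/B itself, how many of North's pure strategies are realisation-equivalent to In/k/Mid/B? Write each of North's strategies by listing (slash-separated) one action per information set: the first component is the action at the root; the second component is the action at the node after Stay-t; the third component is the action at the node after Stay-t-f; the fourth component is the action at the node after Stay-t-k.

8

Row for In/k/Mid/B (columns t, q): (9,8) (3,5).
Under In/k/Mid/B, North's choice at the node after Stay-t and at the node after Stay-t-f and at the node after Stay-t-k can never be reached regardless of what South does, so varying those choices leaves every outcome unchanged.
Holding the reachable choices fixed and varying the unreachable ones freely already gives 2 × 2 × 2 = 8 equivalent strategies.
No other strategy reproduces this row, so those 8 are the full class: In/f/Hi/B, In/f/Hi/C, In/f/Mid/B, In/f/Mid/C, In/k/Hi/B, In/k/Hi/C, In/k/Mid/B, In/k/Mid/C.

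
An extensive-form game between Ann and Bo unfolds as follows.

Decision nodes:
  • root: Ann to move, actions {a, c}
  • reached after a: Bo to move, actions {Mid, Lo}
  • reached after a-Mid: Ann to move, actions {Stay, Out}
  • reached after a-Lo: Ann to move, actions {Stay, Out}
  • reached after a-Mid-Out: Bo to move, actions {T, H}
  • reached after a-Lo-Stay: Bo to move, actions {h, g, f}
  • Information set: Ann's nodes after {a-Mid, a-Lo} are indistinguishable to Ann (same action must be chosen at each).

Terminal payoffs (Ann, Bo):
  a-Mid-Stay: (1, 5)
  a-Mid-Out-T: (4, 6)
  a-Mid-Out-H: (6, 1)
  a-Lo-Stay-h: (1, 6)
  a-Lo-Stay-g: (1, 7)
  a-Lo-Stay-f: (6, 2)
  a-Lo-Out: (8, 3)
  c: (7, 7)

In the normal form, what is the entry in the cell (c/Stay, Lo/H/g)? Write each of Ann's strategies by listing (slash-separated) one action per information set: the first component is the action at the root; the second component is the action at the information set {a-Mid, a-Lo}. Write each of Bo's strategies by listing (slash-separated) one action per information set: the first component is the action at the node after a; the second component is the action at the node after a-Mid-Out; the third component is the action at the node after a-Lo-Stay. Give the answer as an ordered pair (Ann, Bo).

Trace the play path from the root:
  Ann plays c
→ terminal payoff (7, 7).
(Ann's choice at the information set {a-Mid, a-Lo} is never reached on this path, so it doesn't affect the outcome.)

(7, 7)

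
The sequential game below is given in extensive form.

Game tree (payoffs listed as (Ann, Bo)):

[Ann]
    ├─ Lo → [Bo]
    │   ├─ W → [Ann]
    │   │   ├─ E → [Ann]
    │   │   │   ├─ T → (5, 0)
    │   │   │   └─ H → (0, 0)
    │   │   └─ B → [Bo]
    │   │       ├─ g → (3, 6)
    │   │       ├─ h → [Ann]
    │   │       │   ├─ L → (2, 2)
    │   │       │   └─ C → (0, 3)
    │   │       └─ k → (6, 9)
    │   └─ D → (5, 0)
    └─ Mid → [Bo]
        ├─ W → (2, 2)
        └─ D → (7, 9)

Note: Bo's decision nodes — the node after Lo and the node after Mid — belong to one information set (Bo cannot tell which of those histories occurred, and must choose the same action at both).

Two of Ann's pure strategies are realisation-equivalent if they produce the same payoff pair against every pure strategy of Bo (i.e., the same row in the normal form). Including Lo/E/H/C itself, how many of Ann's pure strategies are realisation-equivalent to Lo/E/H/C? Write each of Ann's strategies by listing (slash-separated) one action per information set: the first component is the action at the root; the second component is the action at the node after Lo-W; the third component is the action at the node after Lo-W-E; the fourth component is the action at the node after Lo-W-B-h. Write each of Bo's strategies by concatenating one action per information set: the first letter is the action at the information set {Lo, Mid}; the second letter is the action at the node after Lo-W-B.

Row for Lo/E/H/C (columns Wg, Wh, Wk, Dg, Dh, Dk): (0,0) (0,0) (0,0) (5,0) (5,0) (5,0).
Under Lo/E/H/C, Ann's choice at the node after Lo-W-B-h can never be reached regardless of what Bo does, so varying those choices leaves every outcome unchanged.
Holding the reachable choices fixed and varying the unreachable one freely already gives 2 equivalent strategies.
No other strategy reproduces this row, so those 2 are the full class: Lo/E/H/L, Lo/E/H/C.

2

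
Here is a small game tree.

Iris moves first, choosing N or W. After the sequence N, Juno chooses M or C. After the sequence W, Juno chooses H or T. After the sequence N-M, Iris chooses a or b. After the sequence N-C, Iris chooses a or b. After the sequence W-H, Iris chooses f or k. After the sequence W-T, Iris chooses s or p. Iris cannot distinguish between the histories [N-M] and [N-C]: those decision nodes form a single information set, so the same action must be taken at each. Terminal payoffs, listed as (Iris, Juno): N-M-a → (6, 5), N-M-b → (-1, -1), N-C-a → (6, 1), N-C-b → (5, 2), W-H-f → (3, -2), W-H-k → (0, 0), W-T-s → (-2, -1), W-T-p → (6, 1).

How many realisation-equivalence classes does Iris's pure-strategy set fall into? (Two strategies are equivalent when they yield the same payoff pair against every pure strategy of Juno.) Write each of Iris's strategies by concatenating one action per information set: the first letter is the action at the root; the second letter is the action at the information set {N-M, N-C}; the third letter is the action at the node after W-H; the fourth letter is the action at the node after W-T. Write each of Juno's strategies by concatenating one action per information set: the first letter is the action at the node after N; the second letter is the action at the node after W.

6

Iris has 16 pure strategies: Nafs, Nafp, Naks, Nakp, Nbfs, Nbfp, Nbks, Nbkp, Wafs, Wafp, Waks, Wakp, Wbfs, Wbfp, Wbks, Wbkp. Columns: MH, MT, CH, CT.
{Nafs, Nafp, Naks, Nakp} → row (6,5) (6,5) (6,1) (6,1)
{Nbfs, Nbfp, Nbks, Nbkp} → row (-1,-1) (-1,-1) (5,2) (5,2)
{Wafs, Wbfs} → row (3,-2) (-2,-1) (3,-2) (-2,-1)
{Wafp, Wbfp} → row (3,-2) (6,1) (3,-2) (6,1)
{Waks, Wbks} → row (0,0) (-2,-1) (0,0) (-2,-1)
{Wakp, Wbkp} → row (0,0) (6,1) (0,0) (6,1)
That's 6 distinct rows out of 16 strategies.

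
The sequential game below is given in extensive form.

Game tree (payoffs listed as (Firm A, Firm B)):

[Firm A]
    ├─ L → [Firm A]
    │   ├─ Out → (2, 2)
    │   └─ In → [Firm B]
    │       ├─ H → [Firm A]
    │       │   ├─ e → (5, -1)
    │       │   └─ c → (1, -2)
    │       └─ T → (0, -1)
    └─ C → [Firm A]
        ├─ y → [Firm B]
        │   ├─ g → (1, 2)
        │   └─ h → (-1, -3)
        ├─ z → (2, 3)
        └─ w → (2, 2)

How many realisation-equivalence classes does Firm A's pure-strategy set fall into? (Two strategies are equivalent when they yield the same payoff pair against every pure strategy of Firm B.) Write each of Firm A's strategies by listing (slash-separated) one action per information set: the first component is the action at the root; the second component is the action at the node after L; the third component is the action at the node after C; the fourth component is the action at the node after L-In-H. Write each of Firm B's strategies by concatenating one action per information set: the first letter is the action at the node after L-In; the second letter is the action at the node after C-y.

5

Firm A has 24 pure strategies: L/Out/y/e, L/Out/y/c, L/Out/z/e, L/Out/z/c, L/Out/w/e, L/Out/w/c, L/In/y/e, L/In/y/c, L/In/z/e, L/In/z/c, L/In/w/e, L/In/w/c, C/Out/y/e, C/Out/y/c, C/Out/z/e, C/Out/z/c, C/Out/w/e, C/Out/w/c, C/In/y/e, C/In/y/c, C/In/z/e, C/In/z/c, C/In/w/e, C/In/w/c. Columns: Hg, Hh, Tg, Th.
{L/Out/y/e, L/Out/y/c, L/Out/z/e, L/Out/z/c, L/Out/w/e, L/Out/w/c, C/Out/w/e, C/Out/w/c, C/In/w/e, C/In/w/c} → row (2,2) (2,2) (2,2) (2,2)
{L/In/y/e, L/In/z/e, L/In/w/e} → row (5,-1) (5,-1) (0,-1) (0,-1)
{L/In/y/c, L/In/z/c, L/In/w/c} → row (1,-2) (1,-2) (0,-1) (0,-1)
{C/Out/y/e, C/Out/y/c, C/In/y/e, C/In/y/c} → row (1,2) (-1,-3) (1,2) (-1,-3)
{C/Out/z/e, C/Out/z/c, C/In/z/e, C/In/z/c} → row (2,3) (2,3) (2,3) (2,3)
That's 5 distinct rows out of 24 strategies.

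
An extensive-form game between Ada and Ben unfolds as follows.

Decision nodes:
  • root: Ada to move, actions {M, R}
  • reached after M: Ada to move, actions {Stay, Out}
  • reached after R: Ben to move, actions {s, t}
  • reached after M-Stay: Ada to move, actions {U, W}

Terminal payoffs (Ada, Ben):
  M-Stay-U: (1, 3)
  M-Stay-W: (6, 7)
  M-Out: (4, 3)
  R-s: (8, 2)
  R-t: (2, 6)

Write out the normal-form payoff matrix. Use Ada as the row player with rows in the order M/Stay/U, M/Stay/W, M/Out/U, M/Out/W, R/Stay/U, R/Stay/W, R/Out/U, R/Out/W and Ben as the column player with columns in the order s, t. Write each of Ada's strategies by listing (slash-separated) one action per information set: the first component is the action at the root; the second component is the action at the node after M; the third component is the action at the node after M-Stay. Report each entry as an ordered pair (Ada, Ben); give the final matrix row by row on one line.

M/Stay/U: (1,3) (1,3) | M/Stay/W: (6,7) (6,7) | M/Out/U: (4,3) (4,3) | M/Out/W: (4,3) (4,3) | R/Stay/U: (8,2) (2,6) | R/Stay/W: (8,2) (2,6) | R/Out/U: (8,2) (2,6) | R/Out/W: (8,2) (2,6)

                s        t
M/Stay/U    (1,3)    (1,3)
M/Stay/W    (6,7)    (6,7)
 M/Out/U    (4,3)    (4,3)
 M/Out/W    (4,3)    (4,3)
R/Stay/U    (8,2)    (2,6)
R/Stay/W    (8,2)    (2,6)
 R/Out/U    (8,2)    (2,6)
 R/Out/W    (8,2)    (2,6)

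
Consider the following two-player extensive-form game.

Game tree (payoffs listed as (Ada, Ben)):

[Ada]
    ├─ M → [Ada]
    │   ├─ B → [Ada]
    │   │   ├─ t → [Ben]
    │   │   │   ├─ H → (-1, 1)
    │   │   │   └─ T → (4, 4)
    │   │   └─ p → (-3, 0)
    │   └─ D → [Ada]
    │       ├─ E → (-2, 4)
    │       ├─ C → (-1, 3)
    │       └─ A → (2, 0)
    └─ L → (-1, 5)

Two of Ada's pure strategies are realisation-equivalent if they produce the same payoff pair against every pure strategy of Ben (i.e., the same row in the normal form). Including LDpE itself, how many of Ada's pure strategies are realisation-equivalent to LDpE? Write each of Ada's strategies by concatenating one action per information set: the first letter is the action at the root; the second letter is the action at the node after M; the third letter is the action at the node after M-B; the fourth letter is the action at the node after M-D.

Row for LDpE (columns H, T): (-1,5) (-1,5).
Under LDpE, Ada's choice at the node after M and at the node after M-B and at the node after M-D can never be reached regardless of what Ben does, so varying those choices leaves every outcome unchanged.
Holding the reachable choices fixed and varying the unreachable ones freely already gives 2 × 2 × 3 = 12 equivalent strategies.
No other strategy reproduces this row, so those 12 are the full class: LBtE, LBtC, LBtA, LBpE, LBpC, LBpA, LDtE, LDtC, LDtA, LDpE, LDpC, LDpA.

12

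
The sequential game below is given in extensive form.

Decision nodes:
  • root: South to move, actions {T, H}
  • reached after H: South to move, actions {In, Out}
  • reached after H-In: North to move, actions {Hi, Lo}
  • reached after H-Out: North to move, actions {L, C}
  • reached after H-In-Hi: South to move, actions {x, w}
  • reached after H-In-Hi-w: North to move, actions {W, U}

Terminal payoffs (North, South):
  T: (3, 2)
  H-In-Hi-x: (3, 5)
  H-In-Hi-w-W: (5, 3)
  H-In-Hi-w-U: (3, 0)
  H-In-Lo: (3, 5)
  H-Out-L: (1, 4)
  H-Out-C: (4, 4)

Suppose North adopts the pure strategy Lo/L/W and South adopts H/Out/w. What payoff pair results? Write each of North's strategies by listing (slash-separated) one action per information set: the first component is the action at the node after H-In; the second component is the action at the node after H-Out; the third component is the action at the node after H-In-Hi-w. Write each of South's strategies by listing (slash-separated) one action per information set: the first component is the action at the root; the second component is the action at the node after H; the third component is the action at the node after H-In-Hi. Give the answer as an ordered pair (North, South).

Trace the play path from the root:
  South plays H
  South plays Out at [H]
  North plays L at [H-Out]
→ terminal payoff (1, 4).
(North's choice at the node after H-In is never reached on this path, so it doesn't affect the outcome.)

(1, 4)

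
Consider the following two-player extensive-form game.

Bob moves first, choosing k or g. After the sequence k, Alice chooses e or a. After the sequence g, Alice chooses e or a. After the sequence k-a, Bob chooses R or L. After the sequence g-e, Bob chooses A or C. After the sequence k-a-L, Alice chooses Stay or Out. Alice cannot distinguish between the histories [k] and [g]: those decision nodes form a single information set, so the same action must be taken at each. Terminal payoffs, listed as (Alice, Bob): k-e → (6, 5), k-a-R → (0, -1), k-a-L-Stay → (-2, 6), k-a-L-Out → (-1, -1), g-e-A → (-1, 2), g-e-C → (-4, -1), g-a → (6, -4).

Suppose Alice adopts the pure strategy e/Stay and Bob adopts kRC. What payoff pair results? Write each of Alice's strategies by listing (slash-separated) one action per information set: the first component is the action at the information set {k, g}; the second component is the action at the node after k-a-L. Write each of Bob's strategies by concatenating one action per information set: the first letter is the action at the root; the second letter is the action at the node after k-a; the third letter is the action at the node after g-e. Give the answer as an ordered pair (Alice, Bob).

Trace the play path from the root:
  Bob plays k
  Alice plays e at [k]
→ terminal payoff (6, 5).
(Alice's choice at the node after k-a-L is never reached on this path, so it doesn't affect the outcome.)

(6, 5)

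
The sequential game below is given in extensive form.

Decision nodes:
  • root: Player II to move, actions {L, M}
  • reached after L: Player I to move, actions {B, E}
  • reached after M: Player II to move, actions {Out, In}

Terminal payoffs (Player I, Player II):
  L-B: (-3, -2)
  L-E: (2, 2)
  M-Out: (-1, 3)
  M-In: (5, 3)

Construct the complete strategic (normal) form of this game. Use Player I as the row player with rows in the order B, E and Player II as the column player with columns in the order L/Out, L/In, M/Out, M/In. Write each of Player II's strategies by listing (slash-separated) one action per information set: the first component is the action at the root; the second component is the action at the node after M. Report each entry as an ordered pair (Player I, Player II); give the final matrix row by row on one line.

Row B: L/Out→(-3,-2), L/In→(-3,-2), M/Out→(-1,3), M/In→(5,3)
Row E: L/Out→(2,2), L/In→(2,2), M/Out→(-1,3), M/In→(5,3)

B: (-3,-2) (-3,-2) (-1,3) (5,3) | E: (2,2) (2,2) (-1,3) (5,3)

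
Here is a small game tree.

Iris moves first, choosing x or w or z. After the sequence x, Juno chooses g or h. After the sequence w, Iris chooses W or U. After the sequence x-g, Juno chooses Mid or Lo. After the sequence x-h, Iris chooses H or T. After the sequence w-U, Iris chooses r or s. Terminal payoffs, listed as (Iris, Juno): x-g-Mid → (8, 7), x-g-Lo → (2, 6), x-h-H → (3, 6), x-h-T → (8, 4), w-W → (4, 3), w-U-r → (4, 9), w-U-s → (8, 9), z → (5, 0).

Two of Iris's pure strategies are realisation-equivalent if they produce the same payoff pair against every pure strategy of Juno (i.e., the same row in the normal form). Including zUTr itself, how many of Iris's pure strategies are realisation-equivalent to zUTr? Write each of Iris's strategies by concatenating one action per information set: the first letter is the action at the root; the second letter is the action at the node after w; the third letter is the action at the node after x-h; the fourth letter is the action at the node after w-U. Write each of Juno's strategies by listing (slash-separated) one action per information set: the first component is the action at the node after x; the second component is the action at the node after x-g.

Row for zUTr (columns g/Mid, g/Lo, h/Mid, h/Lo): (5,0) (5,0) (5,0) (5,0).
Under zUTr, Iris's choice at the node after w and at the node after x-h and at the node after w-U can never be reached regardless of what Juno does, so varying those choices leaves every outcome unchanged.
Holding the reachable choices fixed and varying the unreachable ones freely already gives 2 × 2 × 2 = 8 equivalent strategies.
No other strategy reproduces this row, so those 8 are the full class: zWHr, zWHs, zWTr, zWTs, zUHr, zUHs, zUTr, zUTs.

8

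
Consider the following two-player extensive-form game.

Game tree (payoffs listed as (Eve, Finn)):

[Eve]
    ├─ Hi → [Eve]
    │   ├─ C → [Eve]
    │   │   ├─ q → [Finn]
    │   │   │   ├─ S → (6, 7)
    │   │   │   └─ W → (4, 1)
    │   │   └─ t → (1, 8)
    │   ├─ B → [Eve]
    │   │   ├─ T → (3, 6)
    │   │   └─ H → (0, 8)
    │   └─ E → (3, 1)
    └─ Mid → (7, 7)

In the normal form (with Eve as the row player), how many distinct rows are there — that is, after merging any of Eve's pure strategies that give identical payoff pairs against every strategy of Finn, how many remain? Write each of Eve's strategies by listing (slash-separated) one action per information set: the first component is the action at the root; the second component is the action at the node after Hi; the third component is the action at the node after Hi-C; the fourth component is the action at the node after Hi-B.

Eve has 24 pure strategies: Hi/C/q/T, Hi/C/q/H, Hi/C/t/T, Hi/C/t/H, Hi/B/q/T, Hi/B/q/H, Hi/B/t/T, Hi/B/t/H, Hi/E/q/T, Hi/E/q/H, Hi/E/t/T, Hi/E/t/H, Mid/C/q/T, Mid/C/q/H, Mid/C/t/T, Mid/C/t/H, Mid/B/q/T, Mid/B/q/H, Mid/B/t/T, Mid/B/t/H, Mid/E/q/T, Mid/E/q/H, Mid/E/t/T, Mid/E/t/H. Columns: S, W.
{Hi/C/q/T, Hi/C/q/H} → row (6,7) (4,1)
{Hi/C/t/T, Hi/C/t/H} → row (1,8) (1,8)
{Hi/B/q/T, Hi/B/t/T} → row (3,6) (3,6)
{Hi/B/q/H, Hi/B/t/H} → row (0,8) (0,8)
{Hi/E/q/T, Hi/E/q/H, Hi/E/t/T, Hi/E/t/H} → row (3,1) (3,1)
{Mid/C/q/T, Mid/C/q/H, Mid/C/t/T, Mid/C/t/H, Mid/B/q/T, Mid/B/q/H, Mid/B/t/T, Mid/B/t/H, Mid/E/q/T, Mid/E/q/H, Mid/E/t/T, Mid/E/t/H} → row (7,7) (7,7)
That's 6 distinct rows out of 24 strategies.

6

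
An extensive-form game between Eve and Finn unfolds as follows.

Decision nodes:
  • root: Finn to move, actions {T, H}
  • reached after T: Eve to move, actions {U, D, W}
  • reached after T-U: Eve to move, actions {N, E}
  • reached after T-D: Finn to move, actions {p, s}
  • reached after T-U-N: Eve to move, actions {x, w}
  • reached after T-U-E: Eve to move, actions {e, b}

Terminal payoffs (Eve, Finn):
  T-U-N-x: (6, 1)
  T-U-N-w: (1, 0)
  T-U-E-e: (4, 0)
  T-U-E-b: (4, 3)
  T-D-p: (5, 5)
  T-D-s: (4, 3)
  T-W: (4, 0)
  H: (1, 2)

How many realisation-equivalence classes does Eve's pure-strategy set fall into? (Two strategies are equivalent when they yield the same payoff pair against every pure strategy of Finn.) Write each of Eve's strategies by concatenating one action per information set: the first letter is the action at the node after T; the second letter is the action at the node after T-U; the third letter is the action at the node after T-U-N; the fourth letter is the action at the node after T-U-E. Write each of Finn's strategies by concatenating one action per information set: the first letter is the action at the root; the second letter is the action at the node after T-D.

5

Eve has 24 pure strategies: UNxe, UNxb, UNwe, UNwb, UExe, UExb, UEwe, UEwb, DNxe, DNxb, DNwe, DNwb, DExe, DExb, DEwe, DEwb, WNxe, WNxb, WNwe, WNwb, WExe, WExb, WEwe, WEwb. Columns: Tp, Ts, Hp, Hs.
{UNxe, UNxb} → row (6,1) (6,1) (1,2) (1,2)
{UNwe, UNwb} → row (1,0) (1,0) (1,2) (1,2)
{UExe, UEwe, WNxe, WNxb, WNwe, WNwb, WExe, WExb, WEwe, WEwb} → row (4,0) (4,0) (1,2) (1,2)
{UExb, UEwb} → row (4,3) (4,3) (1,2) (1,2)
{DNxe, DNxb, DNwe, DNwb, DExe, DExb, DEwe, DEwb} → row (5,5) (4,3) (1,2) (1,2)
That's 5 distinct rows out of 24 strategies.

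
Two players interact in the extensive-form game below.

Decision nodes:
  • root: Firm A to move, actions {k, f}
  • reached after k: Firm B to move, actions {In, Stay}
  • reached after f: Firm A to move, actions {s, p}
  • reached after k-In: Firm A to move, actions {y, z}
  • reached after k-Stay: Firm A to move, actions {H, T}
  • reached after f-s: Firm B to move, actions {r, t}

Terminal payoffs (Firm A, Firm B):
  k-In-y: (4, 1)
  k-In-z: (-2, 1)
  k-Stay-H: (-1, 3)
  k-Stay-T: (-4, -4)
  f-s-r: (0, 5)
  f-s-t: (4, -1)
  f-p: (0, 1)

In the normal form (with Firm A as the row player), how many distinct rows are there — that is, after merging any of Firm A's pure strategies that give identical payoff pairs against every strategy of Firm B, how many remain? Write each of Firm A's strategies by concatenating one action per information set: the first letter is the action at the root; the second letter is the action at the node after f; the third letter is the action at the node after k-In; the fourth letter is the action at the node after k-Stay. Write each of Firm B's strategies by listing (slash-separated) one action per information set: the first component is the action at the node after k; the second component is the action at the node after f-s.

6

Firm A has 16 pure strategies: ksyH, ksyT, kszH, kszT, kpyH, kpyT, kpzH, kpzT, fsyH, fsyT, fszH, fszT, fpyH, fpyT, fpzH, fpzT. Columns: In/r, In/t, Stay/r, Stay/t.
{ksyH, kpyH} → row (4,1) (4,1) (-1,3) (-1,3)
{ksyT, kpyT} → row (4,1) (4,1) (-4,-4) (-4,-4)
{kszH, kpzH} → row (-2,1) (-2,1) (-1,3) (-1,3)
{kszT, kpzT} → row (-2,1) (-2,1) (-4,-4) (-4,-4)
{fsyH, fsyT, fszH, fszT} → row (0,5) (4,-1) (0,5) (4,-1)
{fpyH, fpyT, fpzH, fpzT} → row (0,1) (0,1) (0,1) (0,1)
That's 6 distinct rows out of 16 strategies.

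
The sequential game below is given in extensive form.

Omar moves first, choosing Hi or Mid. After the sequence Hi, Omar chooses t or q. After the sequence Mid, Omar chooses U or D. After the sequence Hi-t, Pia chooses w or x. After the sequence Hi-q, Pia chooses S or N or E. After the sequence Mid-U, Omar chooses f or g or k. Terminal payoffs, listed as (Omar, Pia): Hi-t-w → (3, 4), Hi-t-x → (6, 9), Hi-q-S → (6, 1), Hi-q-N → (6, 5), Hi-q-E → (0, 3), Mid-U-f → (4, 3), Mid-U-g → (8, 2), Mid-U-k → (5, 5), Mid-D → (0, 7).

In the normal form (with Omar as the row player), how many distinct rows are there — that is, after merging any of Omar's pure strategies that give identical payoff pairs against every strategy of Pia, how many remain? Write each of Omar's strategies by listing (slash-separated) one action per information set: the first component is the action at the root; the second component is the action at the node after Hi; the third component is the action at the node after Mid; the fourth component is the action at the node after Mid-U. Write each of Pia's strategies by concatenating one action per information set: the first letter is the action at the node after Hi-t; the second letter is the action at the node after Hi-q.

6

Omar has 24 pure strategies: Hi/t/U/f, Hi/t/U/g, Hi/t/U/k, Hi/t/D/f, Hi/t/D/g, Hi/t/D/k, Hi/q/U/f, Hi/q/U/g, Hi/q/U/k, Hi/q/D/f, Hi/q/D/g, Hi/q/D/k, Mid/t/U/f, Mid/t/U/g, Mid/t/U/k, Mid/t/D/f, Mid/t/D/g, Mid/t/D/k, Mid/q/U/f, Mid/q/U/g, Mid/q/U/k, Mid/q/D/f, Mid/q/D/g, Mid/q/D/k. Columns: wS, wN, wE, xS, xN, xE.
{Hi/t/U/f, Hi/t/U/g, Hi/t/U/k, Hi/t/D/f, Hi/t/D/g, Hi/t/D/k} → row (3,4) (3,4) (3,4) (6,9) (6,9) (6,9)
{Hi/q/U/f, Hi/q/U/g, Hi/q/U/k, Hi/q/D/f, Hi/q/D/g, Hi/q/D/k} → row (6,1) (6,5) (0,3) (6,1) (6,5) (0,3)
{Mid/t/U/f, Mid/q/U/f} → row (4,3) (4,3) (4,3) (4,3) (4,3) (4,3)
{Mid/t/U/g, Mid/q/U/g} → row (8,2) (8,2) (8,2) (8,2) (8,2) (8,2)
{Mid/t/U/k, Mid/q/U/k} → row (5,5) (5,5) (5,5) (5,5) (5,5) (5,5)
{Mid/t/D/f, Mid/t/D/g, Mid/t/D/k, Mid/q/D/f, Mid/q/D/g, Mid/q/D/k} → row (0,7) (0,7) (0,7) (0,7) (0,7) (0,7)
That's 6 distinct rows out of 24 strategies.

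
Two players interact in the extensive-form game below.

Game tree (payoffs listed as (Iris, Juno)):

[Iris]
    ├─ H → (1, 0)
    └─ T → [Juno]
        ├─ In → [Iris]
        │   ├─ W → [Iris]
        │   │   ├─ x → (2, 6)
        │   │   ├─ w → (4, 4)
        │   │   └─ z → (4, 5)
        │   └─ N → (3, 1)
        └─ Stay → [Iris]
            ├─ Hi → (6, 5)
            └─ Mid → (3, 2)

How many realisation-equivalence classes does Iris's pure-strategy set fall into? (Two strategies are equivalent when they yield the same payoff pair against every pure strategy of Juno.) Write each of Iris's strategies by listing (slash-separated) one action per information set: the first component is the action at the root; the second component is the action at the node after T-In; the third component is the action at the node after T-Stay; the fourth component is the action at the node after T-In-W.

9

Iris has 24 pure strategies: H/W/Hi/x, H/W/Hi/w, H/W/Hi/z, H/W/Mid/x, H/W/Mid/w, H/W/Mid/z, H/N/Hi/x, H/N/Hi/w, H/N/Hi/z, H/N/Mid/x, H/N/Mid/w, H/N/Mid/z, T/W/Hi/x, T/W/Hi/w, T/W/Hi/z, T/W/Mid/x, T/W/Mid/w, T/W/Mid/z, T/N/Hi/x, T/N/Hi/w, T/N/Hi/z, T/N/Mid/x, T/N/Mid/w, T/N/Mid/z. Columns: In, Stay.
{H/W/Hi/x, H/W/Hi/w, H/W/Hi/z, H/W/Mid/x, H/W/Mid/w, H/W/Mid/z, H/N/Hi/x, H/N/Hi/w, H/N/Hi/z, H/N/Mid/x, H/N/Mid/w, H/N/Mid/z} → row (1,0) (1,0)
{T/W/Hi/x} → row (2,6) (6,5)
{T/W/Hi/w} → row (4,4) (6,5)
{T/W/Hi/z} → row (4,5) (6,5)
{T/W/Mid/x} → row (2,6) (3,2)
{T/W/Mid/w} → row (4,4) (3,2)
{T/W/Mid/z} → row (4,5) (3,2)
{T/N/Hi/x, T/N/Hi/w, T/N/Hi/z} → row (3,1) (6,5)
{T/N/Mid/x, T/N/Mid/w, T/N/Mid/z} → row (3,1) (3,2)
That's 9 distinct rows out of 24 strategies.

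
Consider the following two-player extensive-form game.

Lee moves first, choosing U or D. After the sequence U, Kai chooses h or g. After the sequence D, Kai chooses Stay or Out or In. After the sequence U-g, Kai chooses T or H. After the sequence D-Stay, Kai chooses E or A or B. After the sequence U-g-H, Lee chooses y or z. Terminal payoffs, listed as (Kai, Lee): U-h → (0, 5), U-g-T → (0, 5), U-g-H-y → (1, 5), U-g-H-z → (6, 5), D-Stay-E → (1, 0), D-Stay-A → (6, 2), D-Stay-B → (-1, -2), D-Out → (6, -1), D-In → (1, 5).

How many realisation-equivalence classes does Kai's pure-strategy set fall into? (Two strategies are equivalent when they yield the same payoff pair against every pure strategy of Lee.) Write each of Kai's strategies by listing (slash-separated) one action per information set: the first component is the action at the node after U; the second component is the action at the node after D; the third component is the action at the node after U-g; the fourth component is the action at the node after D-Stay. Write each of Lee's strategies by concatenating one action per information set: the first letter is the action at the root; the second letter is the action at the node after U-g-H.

10

Kai has 36 pure strategies: h/Stay/T/E, h/Stay/T/A, h/Stay/T/B, h/Stay/H/E, h/Stay/H/A, h/Stay/H/B, h/Out/T/E, h/Out/T/A, h/Out/T/B, h/Out/H/E, h/Out/H/A, h/Out/H/B, h/In/T/E, h/In/T/A, h/In/T/B, h/In/H/E, h/In/H/A, h/In/H/B, g/Stay/T/E, g/Stay/T/A, g/Stay/T/B, g/Stay/H/E, g/Stay/H/A, g/Stay/H/B, g/Out/T/E, g/Out/T/A, g/Out/T/B, g/Out/H/E, g/Out/H/A, g/Out/H/B, g/In/T/E, g/In/T/A, g/In/T/B, g/In/H/E, g/In/H/A, g/In/H/B. Columns: Uy, Uz, Dy, Dz.
{h/Stay/T/E, h/Stay/H/E, g/Stay/T/E} → row (0,5) (0,5) (1,0) (1,0)
{h/Stay/T/A, h/Stay/H/A, g/Stay/T/A} → row (0,5) (0,5) (6,2) (6,2)
{h/Stay/T/B, h/Stay/H/B, g/Stay/T/B} → row (0,5) (0,5) (-1,-2) (-1,-2)
{h/Out/T/E, h/Out/T/A, h/Out/T/B, h/Out/H/E, h/Out/H/A, h/Out/H/B, g/Out/T/E, g/Out/T/A, g/Out/T/B} → row (0,5) (0,5) (6,-1) (6,-1)
{h/In/T/E, h/In/T/A, h/In/T/B, h/In/H/E, h/In/H/A, h/In/H/B, g/In/T/E, g/In/T/A, g/In/T/B} → row (0,5) (0,5) (1,5) (1,5)
{g/Stay/H/E} → row (1,5) (6,5) (1,0) (1,0)
{g/Stay/H/A} → row (1,5) (6,5) (6,2) (6,2)
{g/Stay/H/B} → row (1,5) (6,5) (-1,-2) (-1,-2)
{g/Out/H/E, g/Out/H/A, g/Out/H/B} → row (1,5) (6,5) (6,-1) (6,-1)
{g/In/H/E, g/In/H/A, g/In/H/B} → row (1,5) (6,5) (1,5) (1,5)
That's 10 distinct rows out of 36 strategies.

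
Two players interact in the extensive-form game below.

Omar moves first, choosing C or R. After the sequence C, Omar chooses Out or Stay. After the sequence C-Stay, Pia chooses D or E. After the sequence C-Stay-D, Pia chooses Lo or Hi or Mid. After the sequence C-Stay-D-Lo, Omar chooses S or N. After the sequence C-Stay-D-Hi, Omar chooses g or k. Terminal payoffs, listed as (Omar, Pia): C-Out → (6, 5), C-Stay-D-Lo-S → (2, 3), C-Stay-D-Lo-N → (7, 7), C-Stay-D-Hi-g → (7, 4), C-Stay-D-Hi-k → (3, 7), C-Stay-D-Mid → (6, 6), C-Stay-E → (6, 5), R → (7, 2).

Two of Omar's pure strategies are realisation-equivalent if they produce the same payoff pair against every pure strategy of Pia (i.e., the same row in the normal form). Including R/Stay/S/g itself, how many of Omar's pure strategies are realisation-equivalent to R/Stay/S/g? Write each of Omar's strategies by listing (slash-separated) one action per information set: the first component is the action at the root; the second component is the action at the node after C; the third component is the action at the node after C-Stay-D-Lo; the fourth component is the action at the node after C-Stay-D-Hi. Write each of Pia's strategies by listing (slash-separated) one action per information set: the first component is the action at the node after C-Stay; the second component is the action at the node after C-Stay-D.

8

Row for R/Stay/S/g (columns D/Lo, D/Hi, D/Mid, E/Lo, E/Hi, E/Mid): (7,2) (7,2) (7,2) (7,2) (7,2) (7,2).
Under R/Stay/S/g, Omar's choice at the node after C and at the node after C-Stay-D-Lo and at the node after C-Stay-D-Hi can never be reached regardless of what Pia does, so varying those choices leaves every outcome unchanged.
Holding the reachable choices fixed and varying the unreachable ones freely already gives 2 × 2 × 2 = 8 equivalent strategies.
No other strategy reproduces this row, so those 8 are the full class: R/Out/S/g, R/Out/S/k, R/Out/N/g, R/Out/N/k, R/Stay/S/g, R/Stay/S/k, R/Stay/N/g, R/Stay/N/k.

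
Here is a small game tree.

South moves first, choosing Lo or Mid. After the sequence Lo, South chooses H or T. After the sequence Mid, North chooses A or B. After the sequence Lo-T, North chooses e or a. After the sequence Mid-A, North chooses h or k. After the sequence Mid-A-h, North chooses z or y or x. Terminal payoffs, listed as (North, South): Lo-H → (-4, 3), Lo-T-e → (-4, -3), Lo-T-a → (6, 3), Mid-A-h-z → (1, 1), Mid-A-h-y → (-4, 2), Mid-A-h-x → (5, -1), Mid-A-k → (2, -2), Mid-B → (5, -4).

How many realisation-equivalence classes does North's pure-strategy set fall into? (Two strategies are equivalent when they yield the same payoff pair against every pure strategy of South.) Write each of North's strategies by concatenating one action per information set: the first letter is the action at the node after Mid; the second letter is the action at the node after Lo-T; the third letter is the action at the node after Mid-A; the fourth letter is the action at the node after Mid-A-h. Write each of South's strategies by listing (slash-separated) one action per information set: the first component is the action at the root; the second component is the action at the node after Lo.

North has 24 pure strategies: Aehz, Aehy, Aehx, Aekz, Aeky, Aekx, Aahz, Aahy, Aahx, Aakz, Aaky, Aakx, Behz, Behy, Behx, Bekz, Beky, Bekx, Bahz, Bahy, Bahx, Bakz, Baky, Bakx. Columns: Lo/H, Lo/T, Mid/H, Mid/T.
{Aehz} → row (-4,3) (-4,-3) (1,1) (1,1)
{Aehy} → row (-4,3) (-4,-3) (-4,2) (-4,2)
{Aehx} → row (-4,3) (-4,-3) (5,-1) (5,-1)
{Aekz, Aeky, Aekx} → row (-4,3) (-4,-3) (2,-2) (2,-2)
{Aahz} → row (-4,3) (6,3) (1,1) (1,1)
{Aahy} → row (-4,3) (6,3) (-4,2) (-4,2)
{Aahx} → row (-4,3) (6,3) (5,-1) (5,-1)
{Aakz, Aaky, Aakx} → row (-4,3) (6,3) (2,-2) (2,-2)
{Behz, Behy, Behx, Bekz, Beky, Bekx} → row (-4,3) (-4,-3) (5,-4) (5,-4)
{Bahz, Bahy, Bahx, Bakz, Baky, Bakx} → row (-4,3) (6,3) (5,-4) (5,-4)
That's 10 distinct rows out of 24 strategies.

10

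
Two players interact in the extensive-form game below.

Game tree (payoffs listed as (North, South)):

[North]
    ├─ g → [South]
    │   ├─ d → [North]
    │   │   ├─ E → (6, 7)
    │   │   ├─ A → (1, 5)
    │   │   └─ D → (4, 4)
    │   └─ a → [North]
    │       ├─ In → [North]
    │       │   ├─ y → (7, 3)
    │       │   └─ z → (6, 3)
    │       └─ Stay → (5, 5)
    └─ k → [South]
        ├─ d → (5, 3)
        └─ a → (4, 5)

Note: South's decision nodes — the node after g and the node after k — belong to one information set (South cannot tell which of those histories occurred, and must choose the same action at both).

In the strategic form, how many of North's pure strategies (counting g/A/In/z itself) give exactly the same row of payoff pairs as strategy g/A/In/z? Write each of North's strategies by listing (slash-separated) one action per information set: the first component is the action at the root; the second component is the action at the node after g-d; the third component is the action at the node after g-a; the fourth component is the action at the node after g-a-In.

Row for g/A/In/z (columns d, a): (1,5) (6,3).
Every one of North's information sets is on the play path for some reply by South when North follows g/A/In/z.
Changing the action at any of them therefore changes at least one column, so only g/A/In/z itself gives this row.

1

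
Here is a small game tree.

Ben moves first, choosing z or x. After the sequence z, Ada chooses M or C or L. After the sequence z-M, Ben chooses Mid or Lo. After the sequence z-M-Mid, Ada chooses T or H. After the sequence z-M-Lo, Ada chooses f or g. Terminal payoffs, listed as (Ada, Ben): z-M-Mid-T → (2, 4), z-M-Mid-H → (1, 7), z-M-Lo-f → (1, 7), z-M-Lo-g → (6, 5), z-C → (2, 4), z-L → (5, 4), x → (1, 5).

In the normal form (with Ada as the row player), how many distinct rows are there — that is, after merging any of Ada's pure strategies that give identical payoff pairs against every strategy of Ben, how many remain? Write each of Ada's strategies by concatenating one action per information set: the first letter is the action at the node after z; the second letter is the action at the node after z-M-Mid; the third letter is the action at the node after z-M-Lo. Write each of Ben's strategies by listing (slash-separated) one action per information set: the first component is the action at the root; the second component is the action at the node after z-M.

Ada has 12 pure strategies: MTf, MTg, MHf, MHg, CTf, CTg, CHf, CHg, LTf, LTg, LHf, LHg. Columns: z/Mid, z/Lo, x/Mid, x/Lo.
{MTf} → row (2,4) (1,7) (1,5) (1,5)
{MTg} → row (2,4) (6,5) (1,5) (1,5)
{MHf} → row (1,7) (1,7) (1,5) (1,5)
{MHg} → row (1,7) (6,5) (1,5) (1,5)
{CTf, CTg, CHf, CHg} → row (2,4) (2,4) (1,5) (1,5)
{LTf, LTg, LHf, LHg} → row (5,4) (5,4) (1,5) (1,5)
That's 6 distinct rows out of 12 strategies.

6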